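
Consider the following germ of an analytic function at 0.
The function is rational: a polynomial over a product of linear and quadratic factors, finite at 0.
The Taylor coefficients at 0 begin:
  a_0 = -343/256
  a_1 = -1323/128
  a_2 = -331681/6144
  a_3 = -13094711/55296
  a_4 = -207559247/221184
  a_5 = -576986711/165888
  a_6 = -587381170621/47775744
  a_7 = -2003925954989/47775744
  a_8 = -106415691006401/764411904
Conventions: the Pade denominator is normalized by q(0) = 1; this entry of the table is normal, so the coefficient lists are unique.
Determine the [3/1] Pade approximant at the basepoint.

The Pade approximant has numerator coefficients [-343/256, -196506121/39093248, -3055557533/234559488, -193279000747/8444141568]; denominator coefficients [1, -605129/152708].

Taylor coefficients needed (read off): a_0 = -343/256, a_1 = -1323/128, a_2 = -331681/6144, a_3 = -13094711/55296, a_4 = -207559247/221184.
Write the denominator as Q(κ) = 1 + q1*κ. Requiring Q*f - P = O(κ^5) with deg P <= 3 kills the coefficients of κ^4..κ^4 in Q*f:
  κ^4: a_4 + q1*a_3 = 0, i.e. -207559247/221184 + (-13094711/55296)*q1 = 0.
Solving this linear system: q1 = -605129/152708.
The numerator is Q*f truncated at degree 3: P0 = a_0 = -343/256; P1 = a_1 + q1*a_0 = -196506121/39093248; P2 = a_2 + q1*a_1 = -3055557533/234559488; P3 = a_3 + q1*a_2 = -193279000747/8444141568.


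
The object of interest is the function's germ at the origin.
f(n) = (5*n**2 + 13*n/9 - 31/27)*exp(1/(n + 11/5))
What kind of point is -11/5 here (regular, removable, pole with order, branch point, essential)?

The exponent 1/(n - (-11/5)) has a pole at -11/5, so exp(1/(n - (-11/5))) takes every nonzero value near it: an essential singularity (not a pole of any order).

The point is an essential singularity.


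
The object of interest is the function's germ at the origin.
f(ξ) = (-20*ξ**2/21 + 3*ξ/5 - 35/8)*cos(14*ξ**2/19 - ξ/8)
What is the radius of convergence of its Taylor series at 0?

The factor cos(14*ξ**2/19 - ξ/8) is entire and contributes no finite singular point.
The polynomial part has no poles.
No finite singular points: the Taylor series at 0 converges everywhere.

The radius of convergence is infinite.


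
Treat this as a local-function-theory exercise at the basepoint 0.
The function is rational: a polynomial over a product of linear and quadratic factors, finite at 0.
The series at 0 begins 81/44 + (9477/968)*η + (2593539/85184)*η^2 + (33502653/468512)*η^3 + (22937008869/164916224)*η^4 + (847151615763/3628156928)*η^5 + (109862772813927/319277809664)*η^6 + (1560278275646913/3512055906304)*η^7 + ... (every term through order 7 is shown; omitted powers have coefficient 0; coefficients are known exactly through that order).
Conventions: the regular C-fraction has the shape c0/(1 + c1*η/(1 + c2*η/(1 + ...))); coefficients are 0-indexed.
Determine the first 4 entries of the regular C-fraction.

The regular C-fraction coefficients are [81/44, -117/22, 53/24, -17725/16536].

Taylor coefficients (read off): a_0 = 81/44, a_1 = 9477/968, a_2 = 2593539/85184, a_3 = 33502653/468512.
c0 = a_0 = 81/44. Peel one level at a time: if S = 1 + c*η/S' with S'(0) = 1, then c is the η-coefficient of S and S' = c*η/(S - 1).
S_1 = c0/f = 1 + (-117/22)*η + (2067/176)*η^2 + ...; c1 = -117/22.
S_2 = c1*η/(S_1 - 1) = 1 + (53/24)*η + (17725/7488)*η^2 + ...; c2 = 53/24.
S_3 = c2*η/(S_2 - 1) = 1 + (-17725/16536)*η + ...; c3 = -17725/16536.


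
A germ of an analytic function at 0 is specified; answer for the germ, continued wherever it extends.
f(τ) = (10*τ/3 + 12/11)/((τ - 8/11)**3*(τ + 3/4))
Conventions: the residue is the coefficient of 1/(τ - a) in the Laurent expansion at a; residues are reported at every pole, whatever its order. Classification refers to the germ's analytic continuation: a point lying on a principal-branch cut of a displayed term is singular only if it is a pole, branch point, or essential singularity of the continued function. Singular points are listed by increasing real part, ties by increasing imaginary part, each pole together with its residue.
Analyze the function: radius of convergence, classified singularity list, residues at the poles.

Radius of convergence at 0: 8/11.
At -3/4: a pole of order 1; residue 120032/274625.
At 8/11: a pole of order 3; residue -120032/274625.

Denominator factor (τ + 3/4): pole of order 1 at -3/4, modulus 3/4.
Denominator factor (τ - 8/11)^3: pole of order 3 at 8/11, modulus 8/11.
The radius of convergence is the smallest modulus among the singular points: 8/11.
At the order-1 pole -3/4 set g(τ) = (τ - (-3/4))*f(τ) = (10*τ/3 + 12/11)/(τ - 8/11)**3.
Simple pole: residue = g(a) at a = -3/4, which is 120032/274625.
At the order-3 pole 8/11 set g(τ) = (τ - (8/11))^3*f(τ) = (10*τ/3 + 12/11)/(τ + 3/4).
Order-3 pole: residue = g''(a)/2; g''(8/11) = -240064/274625, so the residue is -120032/274625.
List the singular points by increasing real part (a conjugate pair: the negative imaginary part first).


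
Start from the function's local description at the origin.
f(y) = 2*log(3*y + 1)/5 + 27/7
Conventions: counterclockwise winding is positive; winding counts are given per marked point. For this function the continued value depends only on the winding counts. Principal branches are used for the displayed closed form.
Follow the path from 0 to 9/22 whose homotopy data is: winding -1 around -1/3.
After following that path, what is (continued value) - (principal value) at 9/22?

The rational part is single-valued and drops out of the difference; each branch term changes only by its own monodromy.
(2/5)*log(1 - y/(-1/3)): each positive loop around -1/3 adds 2*pi*i to the log, so winding -1 contributes (2/5)*(-1)*2*pi*i = -(4/5)*pi*i.
Summing the contributions at y = 9/22 gives -(4/5)*pi*i.

Continued minus principal equals -(4/5)*pi*i.


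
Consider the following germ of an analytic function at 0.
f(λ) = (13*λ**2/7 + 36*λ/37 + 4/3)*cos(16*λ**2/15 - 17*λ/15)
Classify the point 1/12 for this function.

The point is a regular point.

There is no denominator, hence no pole anywhere.
The factor cos(16*λ**2/15 - 17*λ/15) is entire.
So the germ continues analytically to 1/12.


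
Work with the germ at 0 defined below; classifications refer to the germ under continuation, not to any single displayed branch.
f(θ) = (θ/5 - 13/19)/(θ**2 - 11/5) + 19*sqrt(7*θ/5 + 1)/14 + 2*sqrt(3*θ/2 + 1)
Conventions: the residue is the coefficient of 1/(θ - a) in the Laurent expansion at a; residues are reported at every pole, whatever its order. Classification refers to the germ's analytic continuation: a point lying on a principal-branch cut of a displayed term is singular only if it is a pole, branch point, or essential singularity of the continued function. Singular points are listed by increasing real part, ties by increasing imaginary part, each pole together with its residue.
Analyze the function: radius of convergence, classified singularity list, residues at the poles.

Denominator factor (θ**2 - 11/5): discriminant 44/5, real irrational roots (1/5)*sqrt(55) and -(1/5)*sqrt(55); poles of order 1, moduli (1/5)*sqrt(55) and (1/5)*sqrt(55).
Branch term (19/14)*sqrt(1 - θ/(-5/7)): its argument vanishes at θ = -5/7, a square-root branch point, modulus 5/7.
Branch term (2)*sqrt(1 - θ/(-2/3)): its argument vanishes at θ = -2/3, a square-root branch point, modulus 2/3.
The radius of convergence is the smallest modulus among the singular points: 2/3.
The branch terms are analytic at -(1/5)*sqrt(55) and contribute nothing to the residue; only the rational part matters.
The factor θ**2 - 11/5 splits as (θ - a)(θ - a') with a = -(1/5)*sqrt(55), a' = (1/5)*sqrt(55). At the order-1 pole a set g(θ) = (θ - a)*(rational part) = [θ/5 - 13/19] / (θ - a').
Simple pole: residue = g(a) at a = -(1/5)*sqrt(55), which is 1/10 + (13/418)*sqrt(55).
The branch terms are analytic at (1/5)*sqrt(55) and contribute nothing to the residue; only the rational part matters.
The factor θ**2 - 11/5 splits as (θ - a)(θ - a') with a = (1/5)*sqrt(55), a' = -(1/5)*sqrt(55). At the order-1 pole a set g(θ) = (θ - a)*(rational part) = [θ/5 - 13/19] / (θ - a').
Simple pole: residue = g(a) at a = (1/5)*sqrt(55), which is 1/10 - (13/418)*sqrt(55).
List the singular points by increasing real part (a conjugate pair: the negative imaginary part first).

Radius of convergence at 0: 2/3.
At -(1/5)*sqrt(55): a pole of order 1; residue 1/10 + (13/418)*sqrt(55).
At -5/7: an algebraic (square-root) branch point.
At -2/3: an algebraic (square-root) branch point.
At (1/5)*sqrt(55): a pole of order 1; residue 1/10 - (13/418)*sqrt(55).


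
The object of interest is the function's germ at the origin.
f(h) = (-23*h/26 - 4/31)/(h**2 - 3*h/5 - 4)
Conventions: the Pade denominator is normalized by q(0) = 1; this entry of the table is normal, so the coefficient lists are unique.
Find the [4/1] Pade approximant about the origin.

The Pade approximant has numerator coefficients [1/31, 1550389797/6135107576, 1347627495/6135107576, 185453325/6135107576, 309088875/6135107576]; denominator coefficients [1, 42937147/38058980].

Taylor coefficients needed (expand at 0): a_0 = 1/31, a_1 = 3487/16120, a_2 = -7861/322400, a_3 = 372283/6448000, a_4 = -1902949/128960000, a_5 = 42937147/2579200000.
Write the denominator as Q(h) = 1 + q1*h. Requiring Q*f - P = O(h^6) with deg P <= 4 kills the coefficients of h^5..h^5 in Q*f:
  h^5: a_5 + q1*a_4 = 0, i.e. 42937147/2579200000 + (-1902949/128960000)*q1 = 0.
Solving this linear system: q1 = 42937147/38058980.
The numerator is Q*f truncated at degree 4: P0 = a_0 = 1/31; P1 = a_1 + q1*a_0 = 1550389797/6135107576; P2 = a_2 + q1*a_1 = 1347627495/6135107576; P3 = a_3 + q1*a_2 = 185453325/6135107576; P4 = a_4 + q1*a_3 = 309088875/6135107576.


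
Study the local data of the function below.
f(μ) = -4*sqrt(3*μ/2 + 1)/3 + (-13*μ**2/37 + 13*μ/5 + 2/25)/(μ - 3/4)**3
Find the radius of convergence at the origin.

Denominator factor (μ - 3/4)^3: pole of order 3 at 3/4, modulus 3/4.
Branch term (-4/3)*sqrt(1 - μ/(-2/3)): its argument vanishes at μ = -2/3, a square-root branch point, modulus 2/3.
The radius of convergence is the smallest modulus among the singular points: 2/3.

The radius of convergence is 2/3.


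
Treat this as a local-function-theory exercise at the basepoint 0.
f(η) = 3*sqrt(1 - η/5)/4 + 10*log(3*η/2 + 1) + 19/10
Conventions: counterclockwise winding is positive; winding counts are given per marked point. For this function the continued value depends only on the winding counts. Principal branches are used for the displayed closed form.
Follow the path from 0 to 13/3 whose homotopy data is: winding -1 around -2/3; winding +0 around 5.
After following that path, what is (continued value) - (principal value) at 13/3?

Continued minus principal equals -(20)*pi*i.

The rational part is single-valued and drops out of the difference; each branch term changes only by its own monodromy.
(3/4)*sqrt(1 - η/(5)): winding +0 is even, the square root returns to the same sheet, contribution 0.
(10)*log(1 - η/(-2/3)): each positive loop around -2/3 adds 2*pi*i to the log, so winding -1 contributes (10)*(-1)*2*pi*i = -(20)*pi*i.
Summing the contributions at η = 13/3 gives -(20)*pi*i.


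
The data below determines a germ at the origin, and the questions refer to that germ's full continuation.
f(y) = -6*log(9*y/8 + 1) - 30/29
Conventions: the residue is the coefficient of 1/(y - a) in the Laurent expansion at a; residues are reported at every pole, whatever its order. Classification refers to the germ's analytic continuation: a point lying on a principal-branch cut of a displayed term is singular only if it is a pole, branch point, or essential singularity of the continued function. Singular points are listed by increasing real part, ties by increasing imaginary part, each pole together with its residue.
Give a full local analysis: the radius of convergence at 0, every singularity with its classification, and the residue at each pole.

Radius of convergence at 0: 8/9.
At -8/9: a logarithmic branch point.

Branch term (-6)*log(1 - y/(-8/9)): its argument vanishes at y = -8/9, a logarithmic branch point, modulus 8/9.
The radius of convergence is the smallest modulus among the singular points: 8/9.


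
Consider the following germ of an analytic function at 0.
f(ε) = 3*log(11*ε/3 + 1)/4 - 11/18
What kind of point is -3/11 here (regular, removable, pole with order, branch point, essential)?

The term (3/4)*log(1 - ε/(-3/11)) has argument 1 - -3/11/(-3/11) = 0 at -3/11: a logarithmic (infinitely-sheeted) branch point; the remaining terms are analytic or single-valued there.

The point is a logarithmic branch point.


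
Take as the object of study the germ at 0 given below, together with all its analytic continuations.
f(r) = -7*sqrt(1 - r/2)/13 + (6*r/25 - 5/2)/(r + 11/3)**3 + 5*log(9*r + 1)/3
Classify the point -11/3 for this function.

The point is a pole of order 3.

The denominator factor r + 11/3 vanishes at -11/3 and appears to the power 3; the numerator there equals -169/50, nonzero, and no other factor vanishes.
The branch terms are analytic at this point.
Hence a pole whose order is the multiplicity, 3.


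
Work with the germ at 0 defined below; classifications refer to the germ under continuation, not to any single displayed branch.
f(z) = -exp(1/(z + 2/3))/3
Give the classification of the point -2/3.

The point is an essential singularity.

The exponent 1/(z - (-2/3)) has a pole at -2/3, so exp(1/(z - (-2/3))) takes every nonzero value near it: an essential singularity (not a pole of any order).


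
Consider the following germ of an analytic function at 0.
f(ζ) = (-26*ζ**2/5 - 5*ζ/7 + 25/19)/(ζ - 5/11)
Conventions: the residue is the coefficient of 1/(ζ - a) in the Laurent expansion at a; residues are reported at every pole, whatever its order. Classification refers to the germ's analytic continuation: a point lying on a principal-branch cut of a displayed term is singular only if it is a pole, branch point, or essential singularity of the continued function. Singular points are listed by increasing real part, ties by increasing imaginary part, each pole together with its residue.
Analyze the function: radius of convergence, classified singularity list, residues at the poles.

Denominator factor (ζ - 5/11): pole of order 1 at 5/11, modulus 5/11.
The radius of convergence is the smallest modulus among the singular points: 5/11.
At the order-1 pole 5/11 set g(ζ) = (ζ - (5/11))*f(ζ) = -26*ζ**2/5 - 5*ζ/7 + 25/19.
Simple pole: residue = g(a) at a = 5/11, which is -1340/16093.

Radius of convergence at 0: 5/11.
At 5/11: a pole of order 1; residue -1340/16093.


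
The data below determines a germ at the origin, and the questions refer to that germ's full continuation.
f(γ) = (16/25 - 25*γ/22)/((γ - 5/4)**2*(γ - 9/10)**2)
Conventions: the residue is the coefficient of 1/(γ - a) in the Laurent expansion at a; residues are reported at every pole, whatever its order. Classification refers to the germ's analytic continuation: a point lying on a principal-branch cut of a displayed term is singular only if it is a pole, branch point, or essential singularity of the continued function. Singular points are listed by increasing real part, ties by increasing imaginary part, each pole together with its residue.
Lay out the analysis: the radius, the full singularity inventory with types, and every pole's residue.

Radius of convergence at 0: 9/10.
At 9/10: a pole of order 2; residue -102360/3773.
At 5/4: a pole of order 2; residue 102360/3773.

Denominator factor (γ - 9/10)^2: pole of order 2 at 9/10, modulus 9/10.
Denominator factor (γ - 5/4)^2: pole of order 2 at 5/4, modulus 5/4.
The radius of convergence is the smallest modulus among the singular points: 9/10.
At the order-2 pole 9/10 set g(γ) = (γ - (9/10))^2*f(γ) = (16/25 - 25*γ/22)/(γ - 5/4)**2.
Order-2 pole: residue = g'(a); g'(9/10) = -102360/3773, so the residue is -102360/3773.
At the order-2 pole 5/4 set g(γ) = (γ - (5/4))^2*f(γ) = (16/25 - 25*γ/22)/(γ - 9/10)**2.
Order-2 pole: residue = g'(a); g'(5/4) = 102360/3773, so the residue is 102360/3773.
List the singular points by increasing real part (a conjugate pair: the negative imaginary part first).


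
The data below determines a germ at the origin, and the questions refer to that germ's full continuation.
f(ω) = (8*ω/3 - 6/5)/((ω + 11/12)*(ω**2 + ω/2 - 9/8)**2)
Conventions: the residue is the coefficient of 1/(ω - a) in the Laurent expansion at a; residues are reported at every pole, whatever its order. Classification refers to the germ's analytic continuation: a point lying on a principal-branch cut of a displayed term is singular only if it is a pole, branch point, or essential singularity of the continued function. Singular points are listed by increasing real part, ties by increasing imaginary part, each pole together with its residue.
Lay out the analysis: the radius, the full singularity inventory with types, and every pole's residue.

Radius of convergence at 0: -1/4 + (1/4)*sqrt(19).
At -1/4 - (1/4)*sqrt(19): a pole of order 2; residue 188928/57245 + (15009664/20665445)*sqrt(19).
At -11/12: a pole of order 1; residue -377856/57245.
At -1/4 + (1/4)*sqrt(19): a pole of order 2; residue 188928/57245 - (15009664/20665445)*sqrt(19).

Denominator factor (ω**2 + ω/2 - 9/8)^2: discriminant 19/4, real irrational roots -1/4 + (1/4)*sqrt(19) and -1/4 - (1/4)*sqrt(19); poles of order 2, moduli -1/4 + (1/4)*sqrt(19) and 1/4 + (1/4)*sqrt(19).
Denominator factor (ω + 11/12): pole of order 1 at -11/12, modulus 11/12.
The radius of convergence is the smallest modulus among the singular points: -1/4 + (1/4)*sqrt(19).
The factor ω**2 + ω/2 - 9/8 splits as (ω - a)(ω - a') with a = -1/4 - (1/4)*sqrt(19), a' = -1/4 + (1/4)*sqrt(19). At the order-2 pole a set g(ω) = (ω - a)^2*f(ω) = [(8*ω/3 - 6/5)/(ω + 11/12)] / (ω - a')^2.
Order-2 pole: residue = g'(a); g'(-1/4 - (1/4)*sqrt(19)) = 188928/57245 + (15009664/20665445)*sqrt(19), so the residue is 188928/57245 + (15009664/20665445)*sqrt(19).
At the order-1 pole -11/12 set g(ω) = (ω - (-11/12))*f(ω) = (8*ω/3 - 6/5)/(ω**2 + ω/2 - 9/8)**2.
Simple pole: residue = g(a) at a = -11/12, which is -377856/57245.
The factor ω**2 + ω/2 - 9/8 splits as (ω - a)(ω - a') with a = -1/4 + (1/4)*sqrt(19), a' = -1/4 - (1/4)*sqrt(19). At the order-2 pole a set g(ω) = (ω - a)^2*f(ω) = [(8*ω/3 - 6/5)/(ω + 11/12)] / (ω - a')^2.
Order-2 pole: residue = g'(a); g'(-1/4 + (1/4)*sqrt(19)) = 188928/57245 - (15009664/20665445)*sqrt(19), so the residue is 188928/57245 - (15009664/20665445)*sqrt(19).
List the singular points by increasing real part (a conjugate pair: the negative imaginary part first).


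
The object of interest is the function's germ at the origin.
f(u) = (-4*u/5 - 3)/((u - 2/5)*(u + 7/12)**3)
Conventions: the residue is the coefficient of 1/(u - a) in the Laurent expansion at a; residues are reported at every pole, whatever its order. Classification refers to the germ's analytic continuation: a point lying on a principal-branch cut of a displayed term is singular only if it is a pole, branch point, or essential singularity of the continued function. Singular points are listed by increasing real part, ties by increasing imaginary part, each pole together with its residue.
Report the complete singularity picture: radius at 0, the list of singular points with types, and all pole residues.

Denominator factor (u + 7/12)^3: pole of order 3 at -7/12, modulus 7/12.
Denominator factor (u - 2/5): pole of order 1 at 2/5, modulus 2/5.
The radius of convergence is the smallest modulus among the singular points: 2/5.
At the order-3 pole -7/12 set g(u) = (u - (-7/12))^3*f(u) = (-4*u/5 - 3)/(u - 2/5).
Order-3 pole: residue = g''(a)/2; g''(-7/12) = 1434240/205379, so the residue is 717120/205379.
At the order-1 pole 2/5 set g(u) = (u - (2/5))*f(u) = (-4*u/5 - 3)/(u + 7/12)**3.
Simple pole: residue = g(a) at a = 2/5, which is -717120/205379.
List the singular points by increasing real part (a conjugate pair: the negative imaginary part first).

Radius of convergence at 0: 2/5.
At -7/12: a pole of order 3; residue 717120/205379.
At 2/5: a pole of order 1; residue -717120/205379.


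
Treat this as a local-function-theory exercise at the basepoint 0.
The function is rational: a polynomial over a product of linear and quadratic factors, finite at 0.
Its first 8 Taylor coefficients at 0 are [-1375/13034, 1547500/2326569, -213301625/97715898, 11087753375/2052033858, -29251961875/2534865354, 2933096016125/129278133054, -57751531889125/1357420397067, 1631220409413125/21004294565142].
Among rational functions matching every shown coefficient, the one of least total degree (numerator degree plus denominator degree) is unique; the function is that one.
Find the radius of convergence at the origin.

The radius of convergence is 7/6 - (1/6)*sqrt(13).

No rational of total degree below 6 reproduces all 8 coefficients; solving the [1/5] Pade equations on them gives f(δ) = (9*δ/17 - 11/38)/((δ + 7/5)**3*(δ**2 + 7*δ/3 + 1)), whose expansion matches every shown term.
Denominator factor (δ**2 + 7*δ/3 + 1): discriminant 13/9, real irrational roots -7/6 + (1/6)*sqrt(13) and -7/6 - (1/6)*sqrt(13); poles of order 1, moduli 7/6 - (1/6)*sqrt(13) and 7/6 + (1/6)*sqrt(13).
Denominator factor (δ + 7/5)^3: pole of order 3 at -7/5, modulus 7/5.
The radius of convergence is the smallest modulus among the singular points: 7/6 - (1/6)*sqrt(13).


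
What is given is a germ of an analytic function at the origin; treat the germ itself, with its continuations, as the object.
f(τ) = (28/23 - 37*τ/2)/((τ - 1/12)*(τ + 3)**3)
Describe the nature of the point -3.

The point is a pole of order 3.

The denominator factor τ + 3 vanishes at -3 and appears to the power 3; the numerator there equals 2609/46, nonzero, and no other factor vanishes.
Hence a pole whose order is the multiplicity, 3.


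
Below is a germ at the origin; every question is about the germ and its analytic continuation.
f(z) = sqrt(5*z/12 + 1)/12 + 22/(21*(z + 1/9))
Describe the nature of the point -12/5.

The point is an algebraic (square-root) branch point.

The term (1/12)*sqrt(1 - z/(-12/5)) has argument 1 - -12/5/(-12/5) = 0 at -12/5: a square-root (algebraic, two-sheeted) branch point; the remaining terms are analytic or single-valued there.


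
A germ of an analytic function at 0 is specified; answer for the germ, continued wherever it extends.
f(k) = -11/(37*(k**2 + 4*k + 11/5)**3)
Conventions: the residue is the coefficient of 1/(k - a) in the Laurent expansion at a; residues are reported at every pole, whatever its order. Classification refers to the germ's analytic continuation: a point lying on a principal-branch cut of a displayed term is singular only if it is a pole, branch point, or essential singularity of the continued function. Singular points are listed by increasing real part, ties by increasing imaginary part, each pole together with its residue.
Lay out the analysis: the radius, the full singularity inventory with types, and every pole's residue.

Denominator factor (k**2 + 4*k + 11/5)^3: discriminant 36/5, real irrational roots -2 + (3/5)*sqrt(5) and -2 - (3/5)*sqrt(5); poles of order 3, moduli 2 - (3/5)*sqrt(5) and 2 + (3/5)*sqrt(5).
The radius of convergence is the smallest modulus among the singular points: 2 - (3/5)*sqrt(5).
The factor k**2 + 4*k + 11/5 splits as (k - a)(k - a') with a = -2 - (3/5)*sqrt(5), a' = -2 + (3/5)*sqrt(5). At the order-3 pole a set g(k) = (k - a)^3*f(k) = [-11/37] / (k - a')^3.
Order-3 pole: residue = g''(a)/2; g''(-2 - (3/5)*sqrt(5)) = (275/23976)*sqrt(5), so the residue is (275/47952)*sqrt(5).
The factor k**2 + 4*k + 11/5 splits as (k - a)(k - a') with a = -2 + (3/5)*sqrt(5), a' = -2 - (3/5)*sqrt(5). At the order-3 pole a set g(k) = (k - a)^3*f(k) = [-11/37] / (k - a')^3.
Order-3 pole: residue = g''(a)/2; g''(-2 + (3/5)*sqrt(5)) = -(275/23976)*sqrt(5), so the residue is -(275/47952)*sqrt(5).
List the singular points by increasing real part (a conjugate pair: the negative imaginary part first).

Radius of convergence at 0: 2 - (3/5)*sqrt(5).
At -2 - (3/5)*sqrt(5): a pole of order 3; residue (275/47952)*sqrt(5).
At -2 + (3/5)*sqrt(5): a pole of order 3; residue -(275/47952)*sqrt(5).


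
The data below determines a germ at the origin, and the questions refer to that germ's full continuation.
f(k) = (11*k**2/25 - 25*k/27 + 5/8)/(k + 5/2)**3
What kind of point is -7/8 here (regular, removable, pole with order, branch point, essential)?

The point is a regular point.

Denominator factors: k + 5/2 = 13/8 at k = -7/8 — none vanishes.
So the germ continues analytically to -7/8.


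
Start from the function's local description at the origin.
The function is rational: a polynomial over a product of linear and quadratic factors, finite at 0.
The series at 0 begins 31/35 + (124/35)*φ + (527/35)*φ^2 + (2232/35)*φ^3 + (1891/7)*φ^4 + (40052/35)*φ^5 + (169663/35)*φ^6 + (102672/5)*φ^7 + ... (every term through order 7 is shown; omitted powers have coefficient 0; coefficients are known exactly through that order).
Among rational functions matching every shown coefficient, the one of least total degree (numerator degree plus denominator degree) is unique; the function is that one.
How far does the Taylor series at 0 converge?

No rational of total degree below 2 reproduces all 8 coefficients; solving the [0/2] Pade equations on them gives f(φ) = -31/(35*(φ**2 + 4*φ - 1)), whose expansion matches every shown term.
Denominator factor (φ**2 + 4*φ - 1): discriminant 20, real irrational roots -2 + sqrt(5) and -2 - sqrt(5); poles of order 1, moduli -2 + sqrt(5) and 2 + sqrt(5).
The radius of convergence is the smallest modulus among the singular points: -2 + sqrt(5).

The radius of convergence is -2 + sqrt(5).


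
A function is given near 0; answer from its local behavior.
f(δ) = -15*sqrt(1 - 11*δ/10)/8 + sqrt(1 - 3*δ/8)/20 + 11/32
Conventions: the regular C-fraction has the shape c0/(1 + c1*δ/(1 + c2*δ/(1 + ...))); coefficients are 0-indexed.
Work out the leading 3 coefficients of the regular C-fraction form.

The regular C-fraction coefficients are [-237/160, 109/158, -266331/275552].


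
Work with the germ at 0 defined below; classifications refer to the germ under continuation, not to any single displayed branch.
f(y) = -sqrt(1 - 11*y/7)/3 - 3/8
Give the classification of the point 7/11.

The term (-1/3)*sqrt(1 - y/(7/11)) has argument 1 - 7/11/(7/11) = 0 at 7/11: a square-root (algebraic, two-sheeted) branch point; the remaining terms are analytic or single-valued there.

The point is an algebraic (square-root) branch point.


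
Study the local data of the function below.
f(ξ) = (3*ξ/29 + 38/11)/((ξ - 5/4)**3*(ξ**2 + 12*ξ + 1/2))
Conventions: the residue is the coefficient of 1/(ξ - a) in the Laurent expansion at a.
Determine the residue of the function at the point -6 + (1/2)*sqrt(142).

The factor ξ**2 + 12*ξ + 1/2 splits as (ξ - a)(ξ - a') with a = -6 + (1/2)*sqrt(142), a' = -6 - (1/2)*sqrt(142). At the order-1 pole a set g(ξ) = (ξ - a)*f(ξ) = [(3*ξ/29 + 38/11)/(ξ - 5/4)**3] / (ξ - a').
Simple pole: residue = g(a) at a = -6 + (1/2)*sqrt(142), which is -39600352/590046093 - (2598532672/460825998633)*sqrt(142).

The residue is -39600352/590046093 - (2598532672/460825998633)*sqrt(142).


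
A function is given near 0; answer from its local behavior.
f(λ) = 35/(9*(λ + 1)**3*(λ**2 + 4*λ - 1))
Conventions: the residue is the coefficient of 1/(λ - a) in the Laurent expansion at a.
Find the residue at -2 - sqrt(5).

The factor λ**2 + 4*λ - 1 splits as (λ - a)(λ - a') with a = -2 - sqrt(5), a' = -2 + sqrt(5). At the order-1 pole a set g(λ) = (λ - a)*f(λ) = [35/(9*(λ + 1)**3)] / (λ - a').
Simple pole: residue = g(a) at a = -2 - sqrt(5), which is 35/144 - (7/72)*sqrt(5).

The residue is 35/144 - (7/72)*sqrt(5).


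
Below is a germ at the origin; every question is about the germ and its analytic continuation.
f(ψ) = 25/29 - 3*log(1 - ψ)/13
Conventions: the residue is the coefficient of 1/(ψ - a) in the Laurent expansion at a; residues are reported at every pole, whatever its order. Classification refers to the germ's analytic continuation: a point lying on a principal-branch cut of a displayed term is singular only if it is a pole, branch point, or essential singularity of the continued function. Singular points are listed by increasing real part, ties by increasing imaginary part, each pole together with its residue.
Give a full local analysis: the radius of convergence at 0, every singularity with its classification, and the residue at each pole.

Radius of convergence at 0: 1.
At 1: a logarithmic branch point.

Branch term (-3/13)*log(1 - ψ/(1)): its argument vanishes at ψ = 1, a logarithmic branch point, modulus 1.
The radius of convergence is the smallest modulus among the singular points: 1.


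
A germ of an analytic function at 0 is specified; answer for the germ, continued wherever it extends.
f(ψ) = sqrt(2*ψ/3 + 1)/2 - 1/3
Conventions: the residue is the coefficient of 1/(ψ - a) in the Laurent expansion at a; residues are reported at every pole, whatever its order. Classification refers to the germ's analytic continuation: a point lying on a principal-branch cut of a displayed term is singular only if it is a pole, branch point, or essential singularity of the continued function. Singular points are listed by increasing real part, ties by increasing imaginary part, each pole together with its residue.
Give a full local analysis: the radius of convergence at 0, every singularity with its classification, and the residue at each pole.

Branch term (1/2)*sqrt(1 - ψ/(-3/2)): its argument vanishes at ψ = -3/2, a square-root branch point, modulus 3/2.
The radius of convergence is the smallest modulus among the singular points: 3/2.

Radius of convergence at 0: 3/2.
At -3/2: an algebraic (square-root) branch point.


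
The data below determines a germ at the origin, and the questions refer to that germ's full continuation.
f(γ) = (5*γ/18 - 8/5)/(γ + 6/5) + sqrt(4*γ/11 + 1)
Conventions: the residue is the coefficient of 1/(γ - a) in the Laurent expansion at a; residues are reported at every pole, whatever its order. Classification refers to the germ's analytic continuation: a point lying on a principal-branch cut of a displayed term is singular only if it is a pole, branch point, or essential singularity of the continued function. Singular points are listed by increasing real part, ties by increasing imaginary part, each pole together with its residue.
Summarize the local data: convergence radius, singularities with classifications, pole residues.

Denominator factor (γ + 6/5): pole of order 1 at -6/5, modulus 6/5.
Branch term (1)*sqrt(1 - γ/(-11/4)): its argument vanishes at γ = -11/4, a square-root branch point, modulus 11/4.
The radius of convergence is the smallest modulus among the singular points: 6/5.
The branch term is analytic at -6/5 and contributes nothing to the residue; only the rational part matters.
At the order-1 pole -6/5 set g(γ) = (γ - (-6/5))*(rational part) = 5*γ/18 - 8/5.
Simple pole: residue = g(a) at a = -6/5, which is -29/15.
List the singular points by increasing real part (a conjugate pair: the negative imaginary part first).

Radius of convergence at 0: 6/5.
At -11/4: an algebraic (square-root) branch point.
At -6/5: a pole of order 1; residue -29/15.


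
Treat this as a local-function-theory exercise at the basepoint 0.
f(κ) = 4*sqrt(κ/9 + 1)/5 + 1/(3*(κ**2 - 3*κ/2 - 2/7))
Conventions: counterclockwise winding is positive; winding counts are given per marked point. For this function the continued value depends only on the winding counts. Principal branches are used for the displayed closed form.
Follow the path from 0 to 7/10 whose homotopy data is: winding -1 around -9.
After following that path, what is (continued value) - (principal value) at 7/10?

The rational part is single-valued and drops out of the difference; each branch term changes only by its own monodromy.
(4/5)*sqrt(1 - κ/(-9)): winding -1 is odd, the square root flips sign, contributing -2*(4/5)*sqrt(1 - (7/10)/(-9)) = -2*(4/5)*sqrt(97/90) = -(4/75)*sqrt(970).
Summing the contributions at κ = 7/10 gives -(4/75)*sqrt(970).

Continued minus principal equals -(4/75)*sqrt(970).


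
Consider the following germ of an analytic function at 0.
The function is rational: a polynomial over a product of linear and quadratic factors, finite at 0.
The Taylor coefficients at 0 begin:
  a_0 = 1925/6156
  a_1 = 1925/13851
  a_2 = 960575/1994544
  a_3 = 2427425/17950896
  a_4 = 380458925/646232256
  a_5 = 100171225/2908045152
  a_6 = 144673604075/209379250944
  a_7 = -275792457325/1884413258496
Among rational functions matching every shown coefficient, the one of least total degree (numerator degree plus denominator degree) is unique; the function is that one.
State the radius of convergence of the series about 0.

No rational of total degree below 3 reproduces all 8 coefficients; solving the [0/3] Pade equations on them gives f(d) = 7/(19*(d - 6/5)**2*(d + 9/11)), whose expansion matches every shown term.
Denominator factor (d - 6/5)^2: pole of order 2 at 6/5, modulus 6/5.
Denominator factor (d + 9/11): pole of order 1 at -9/11, modulus 9/11.
The radius of convergence is the smallest modulus among the singular points: 9/11.

The radius of convergence is 9/11.


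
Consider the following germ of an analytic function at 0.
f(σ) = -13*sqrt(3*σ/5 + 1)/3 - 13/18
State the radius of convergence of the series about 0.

Branch term (-13/3)*sqrt(1 - σ/(-5/3)): its argument vanishes at σ = -5/3, a square-root branch point, modulus 5/3.
The radius of convergence is the smallest modulus among the singular points: 5/3.

The radius of convergence is 5/3.


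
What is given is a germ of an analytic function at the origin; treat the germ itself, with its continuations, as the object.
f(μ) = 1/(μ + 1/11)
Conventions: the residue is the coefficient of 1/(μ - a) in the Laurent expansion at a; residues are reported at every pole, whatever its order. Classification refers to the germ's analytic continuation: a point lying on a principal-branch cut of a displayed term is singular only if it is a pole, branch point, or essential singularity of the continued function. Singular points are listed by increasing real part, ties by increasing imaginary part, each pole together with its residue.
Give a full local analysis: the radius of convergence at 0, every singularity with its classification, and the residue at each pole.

Radius of convergence at 0: 1/11.
At -1/11: a pole of order 1; residue 1.

Denominator factor (μ + 1/11): pole of order 1 at -1/11, modulus 1/11.
The radius of convergence is the smallest modulus among the singular points: 1/11.
At the order-1 pole -1/11 set g(μ) = (μ - (-1/11))*f(μ) = 1.
Simple pole: residue = g(a) at a = -1/11, which is 1.


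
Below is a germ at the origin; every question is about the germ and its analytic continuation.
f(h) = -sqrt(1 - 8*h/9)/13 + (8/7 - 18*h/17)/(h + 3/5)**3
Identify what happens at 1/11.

Denominator factors: h + 3/5 = 38/55 at h = 1/11 — none vanishes.
Branch term sqrt(1 - h/(9/8)): argument at 1/11 is 91/99, nonzero, so 1/11 is not its branch point (a point on a principal cut is still regular for the continued germ).
So the germ continues analytically to 1/11.

The point is a regular point.


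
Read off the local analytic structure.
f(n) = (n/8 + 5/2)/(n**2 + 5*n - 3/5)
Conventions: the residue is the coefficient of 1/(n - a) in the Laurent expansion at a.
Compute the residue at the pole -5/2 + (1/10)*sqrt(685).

The residue is 1/16 + (35/2192)*sqrt(685).

The factor n**2 + 5*n - 3/5 splits as (n - a)(n - a') with a = -5/2 + (1/10)*sqrt(685), a' = -5/2 - (1/10)*sqrt(685). At the order-1 pole a set g(n) = (n - a)*f(n) = [n/8 + 5/2] / (n - a').
Simple pole: residue = g(a) at a = -5/2 + (1/10)*sqrt(685), which is 1/16 + (35/2192)*sqrt(685).


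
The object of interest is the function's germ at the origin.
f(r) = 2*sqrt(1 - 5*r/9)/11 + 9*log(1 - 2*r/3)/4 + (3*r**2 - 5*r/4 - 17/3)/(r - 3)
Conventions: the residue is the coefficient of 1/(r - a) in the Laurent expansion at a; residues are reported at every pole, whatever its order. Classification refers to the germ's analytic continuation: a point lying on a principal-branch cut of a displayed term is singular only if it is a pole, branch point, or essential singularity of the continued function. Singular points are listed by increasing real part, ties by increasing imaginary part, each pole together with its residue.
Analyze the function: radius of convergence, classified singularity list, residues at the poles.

Denominator factor (r - 3): pole of order 1 at 3, modulus 3.
Branch term (9/4)*log(1 - r/(3/2)): its argument vanishes at r = 3/2, a logarithmic branch point, modulus 3/2.
Branch term (2/11)*sqrt(1 - r/(9/5)): its argument vanishes at r = 9/5, a square-root branch point, modulus 9/5.
The radius of convergence is the smallest modulus among the singular points: 3/2.
The branch terms are analytic at 3 and contribute nothing to the residue; only the rational part matters.
At the order-1 pole 3 set g(r) = (r - (3))*(rational part) = 3*r**2 - 5*r/4 - 17/3.
Simple pole: residue = g(a) at a = 3, which is 211/12.
List the singular points by increasing real part (a conjugate pair: the negative imaginary part first).

Radius of convergence at 0: 3/2.
At 3/2: a logarithmic branch point.
At 9/5: an algebraic (square-root) branch point.
At 3: a pole of order 1; residue 211/12.


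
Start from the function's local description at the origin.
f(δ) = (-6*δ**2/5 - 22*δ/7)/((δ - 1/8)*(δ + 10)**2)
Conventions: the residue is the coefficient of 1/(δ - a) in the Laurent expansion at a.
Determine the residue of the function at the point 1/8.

The residue is -922/229635.

At the order-1 pole 1/8 set g(δ) = (δ - (1/8))*f(δ) = (-6*δ**2/5 - 22*δ/7)/(δ + 10)**2.
Simple pole: residue = g(a) at a = 1/8, which is -922/229635.


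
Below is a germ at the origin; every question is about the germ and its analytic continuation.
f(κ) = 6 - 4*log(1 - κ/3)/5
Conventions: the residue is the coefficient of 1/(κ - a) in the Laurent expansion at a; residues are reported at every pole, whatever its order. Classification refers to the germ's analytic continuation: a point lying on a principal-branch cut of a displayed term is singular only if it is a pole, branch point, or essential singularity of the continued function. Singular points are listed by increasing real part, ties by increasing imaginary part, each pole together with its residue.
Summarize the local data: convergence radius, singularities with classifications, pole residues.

Radius of convergence at 0: 3.
At 3: a logarithmic branch point.

Branch term (-4/5)*log(1 - κ/(3)): its argument vanishes at κ = 3, a logarithmic branch point, modulus 3.
The radius of convergence is the smallest modulus among the singular points: 3.


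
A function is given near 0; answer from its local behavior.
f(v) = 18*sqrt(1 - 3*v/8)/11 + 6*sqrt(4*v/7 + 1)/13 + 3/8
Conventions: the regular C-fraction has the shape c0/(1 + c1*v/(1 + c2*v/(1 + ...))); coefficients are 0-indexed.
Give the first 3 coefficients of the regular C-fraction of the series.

Taylor coefficients (expand at 0): a_0 = 2829/1144, a_1 = -1401/8008, a_2 = -85389/1793792.
c0 = a_0 = 2829/1144. Peel one level at a time: if S = 1 + c*v/S' with S'(0) = 1, then c is the v-coefficient of S and S' = c*v/(S - 1).
S_1 = c0/f = 1 + (467/6601)*v + (690193/28455968)*v^2 + ...; c1 = 467/6601.
S_2 = c1*v/(S_1 - 1) = 1 + (-4831351/14092192)*v + ...; c2 = -4831351/14092192.

The regular C-fraction coefficients are [2829/1144, 467/6601, -4831351/14092192].


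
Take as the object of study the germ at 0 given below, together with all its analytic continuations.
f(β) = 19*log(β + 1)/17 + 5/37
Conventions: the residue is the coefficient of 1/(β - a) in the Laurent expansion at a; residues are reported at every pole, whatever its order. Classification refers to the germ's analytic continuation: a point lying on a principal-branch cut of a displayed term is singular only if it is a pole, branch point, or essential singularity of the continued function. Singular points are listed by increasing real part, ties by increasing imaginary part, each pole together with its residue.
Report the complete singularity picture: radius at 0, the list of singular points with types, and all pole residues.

Branch term (19/17)*log(1 - β/(-1)): its argument vanishes at β = -1, a logarithmic branch point, modulus 1.
The radius of convergence is the smallest modulus among the singular points: 1.

Radius of convergence at 0: 1.
At -1: a logarithmic branch point.
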